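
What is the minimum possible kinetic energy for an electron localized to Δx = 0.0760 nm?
1.649 eV

Localizing a particle requires giving it sufficient momentum uncertainty:

1. From uncertainty principle: Δp ≥ ℏ/(2Δx)
   Δp_min = (1.055e-34 J·s) / (2 × 7.600e-11 m)
   Δp_min = 6.938e-25 kg·m/s

2. This momentum uncertainty corresponds to kinetic energy:
   KE ≈ (Δp)²/(2m) = (6.938e-25)²/(2 × 9.109e-31 kg)
   KE = 2.642e-19 J = 1.649 eV

Tighter localization requires more energy.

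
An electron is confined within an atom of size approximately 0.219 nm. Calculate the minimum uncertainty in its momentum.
2.408 × 10^-25 kg·m/s

Using the Heisenberg uncertainty principle:
ΔxΔp ≥ ℏ/2

With Δx ≈ L = 2.190e-10 m (the confinement size):
Δp_min = ℏ/(2Δx)
Δp_min = (1.055e-34 J·s) / (2 × 2.190e-10 m)
Δp_min = 2.408e-25 kg·m/s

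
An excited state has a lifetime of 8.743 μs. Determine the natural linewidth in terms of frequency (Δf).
9.102 kHz

Using the energy-time uncertainty principle and E = hf:
ΔEΔt ≥ ℏ/2
hΔf·Δt ≥ ℏ/2

The minimum frequency uncertainty is:
Δf = ℏ/(2hτ) = 1/(4πτ)
Δf = 1/(4π × 8.743e-06 s)
Δf = 9.102e+03 Hz = 9.102 kHz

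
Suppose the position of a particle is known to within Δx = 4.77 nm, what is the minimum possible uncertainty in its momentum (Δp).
1.105 × 10^-26 kg·m/s

Using the Heisenberg uncertainty principle:
ΔxΔp ≥ ℏ/2

The minimum uncertainty in momentum is:
Δp_min = ℏ/(2Δx)
Δp_min = (1.055e-34 J·s) / (2 × 4.770e-09 m)
Δp_min = 1.105e-26 kg·m/s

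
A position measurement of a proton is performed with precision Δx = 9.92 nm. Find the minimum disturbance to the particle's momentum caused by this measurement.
5.315 × 10^-27 kg·m/s

The uncertainty principle implies that measuring position disturbs momentum:
ΔxΔp ≥ ℏ/2

When we measure position with precision Δx, we necessarily introduce a momentum uncertainty:
Δp ≥ ℏ/(2Δx)
Δp_min = (1.055e-34 J·s) / (2 × 9.920e-09 m)
Δp_min = 5.315e-27 kg·m/s

The more precisely we measure position, the greater the momentum disturbance.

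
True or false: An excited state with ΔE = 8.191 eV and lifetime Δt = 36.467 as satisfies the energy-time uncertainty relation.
No, it violates the uncertainty relation.

Calculate the product ΔEΔt:
ΔE = 8.191 eV = 1.312e-18 J
ΔEΔt = (1.312e-18 J) × (3.647e-17 s)
ΔEΔt = 4.786e-35 J·s

Compare to the minimum allowed value ℏ/2:
ℏ/2 = 5.273e-35 J·s

Since ΔEΔt = 4.786e-35 J·s < 5.273e-35 J·s = ℏ/2,
this violates the uncertainty relation.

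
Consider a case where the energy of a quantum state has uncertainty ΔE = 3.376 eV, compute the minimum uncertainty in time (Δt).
97.484 as

Using the energy-time uncertainty principle:
ΔEΔt ≥ ℏ/2

The minimum uncertainty in time is:
Δt_min = ℏ/(2ΔE)
Δt_min = (1.055e-34 J·s) / (2 × 5.409e-19 J)
Δt_min = 9.748e-17 s = 97.484 as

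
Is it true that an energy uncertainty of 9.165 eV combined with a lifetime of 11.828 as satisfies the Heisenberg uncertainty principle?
No, it violates the uncertainty relation.

Calculate the product ΔEΔt:
ΔE = 9.165 eV = 1.468e-18 J
ΔEΔt = (1.468e-18 J) × (1.183e-17 s)
ΔEΔt = 1.737e-35 J·s

Compare to the minimum allowed value ℏ/2:
ℏ/2 = 5.273e-35 J·s

Since ΔEΔt = 1.737e-35 J·s < 5.273e-35 J·s = ℏ/2,
this violates the uncertainty relation.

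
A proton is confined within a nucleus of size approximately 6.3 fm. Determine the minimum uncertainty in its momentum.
8.370 × 10^-21 kg·m/s

Using the Heisenberg uncertainty principle:
ΔxΔp ≥ ℏ/2

With Δx ≈ L = 6.300e-15 m (the confinement size):
Δp_min = ℏ/(2Δx)
Δp_min = (1.055e-34 J·s) / (2 × 6.300e-15 m)
Δp_min = 8.370e-21 kg·m/s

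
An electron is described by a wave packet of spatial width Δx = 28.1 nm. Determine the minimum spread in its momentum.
1.876 × 10^-27 kg·m/s

For a wave packet, the spatial width Δx and momentum spread Δp are related by the uncertainty principle:
ΔxΔp ≥ ℏ/2

The minimum momentum spread is:
Δp_min = ℏ/(2Δx)
Δp_min = (1.055e-34 J·s) / (2 × 2.810e-08 m)
Δp_min = 1.876e-27 kg·m/s

A wave packet cannot have both a well-defined position and well-defined momentum.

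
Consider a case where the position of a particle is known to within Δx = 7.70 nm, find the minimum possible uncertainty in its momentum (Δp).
6.848 × 10^-27 kg·m/s

Using the Heisenberg uncertainty principle:
ΔxΔp ≥ ℏ/2

The minimum uncertainty in momentum is:
Δp_min = ℏ/(2Δx)
Δp_min = (1.055e-34 J·s) / (2 × 7.700e-09 m)
Δp_min = 6.848e-27 kg·m/s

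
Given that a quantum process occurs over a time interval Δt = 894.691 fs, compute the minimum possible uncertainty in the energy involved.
367.843 μeV

Using the energy-time uncertainty principle:
ΔEΔt ≥ ℏ/2

The minimum uncertainty in energy is:
ΔE_min = ℏ/(2Δt)
ΔE_min = (1.055e-34 J·s) / (2 × 8.947e-13 s)
ΔE_min = 5.893e-23 J = 367.843 μeV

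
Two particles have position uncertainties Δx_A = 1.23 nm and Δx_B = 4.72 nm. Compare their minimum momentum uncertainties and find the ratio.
Particle A has the larger minimum momentum uncertainty, by a factor of 3.84.

For each particle, the minimum momentum uncertainty is Δp_min = ℏ/(2Δx):

Particle A: Δp_A = ℏ/(2×1.230e-09 m) = 4.287e-26 kg·m/s
Particle B: Δp_B = ℏ/(2×4.720e-09 m) = 1.117e-26 kg·m/s

Ratio: Δp_A/Δp_B = 3.84

Since Δp_min ∝ 1/Δx, the particle with smaller position uncertainty (A) has larger momentum uncertainty.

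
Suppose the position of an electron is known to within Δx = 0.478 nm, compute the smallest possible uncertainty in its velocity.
121.096 km/s

Using the Heisenberg uncertainty principle and Δp = mΔv:
ΔxΔp ≥ ℏ/2
Δx(mΔv) ≥ ℏ/2

The minimum uncertainty in velocity is:
Δv_min = ℏ/(2mΔx)
Δv_min = (1.055e-34 J·s) / (2 × 9.109e-31 kg × 4.780e-10 m)
Δv_min = 1.211e+05 m/s = 121.096 km/s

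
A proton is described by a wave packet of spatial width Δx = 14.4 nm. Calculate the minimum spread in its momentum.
3.662 × 10^-27 kg·m/s

For a wave packet, the spatial width Δx and momentum spread Δp are related by the uncertainty principle:
ΔxΔp ≥ ℏ/2

The minimum momentum spread is:
Δp_min = ℏ/(2Δx)
Δp_min = (1.055e-34 J·s) / (2 × 1.440e-08 m)
Δp_min = 3.662e-27 kg·m/s

A wave packet cannot have both a well-defined position and well-defined momentum.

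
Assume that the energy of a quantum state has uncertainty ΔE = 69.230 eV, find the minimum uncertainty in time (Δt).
4.754 as

Using the energy-time uncertainty principle:
ΔEΔt ≥ ℏ/2

The minimum uncertainty in time is:
Δt_min = ℏ/(2ΔE)
Δt_min = (1.055e-34 J·s) / (2 × 1.109e-17 J)
Δt_min = 4.754e-18 s = 4.754 as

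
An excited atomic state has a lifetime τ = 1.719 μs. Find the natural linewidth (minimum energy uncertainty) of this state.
191.452 peV

Using the energy-time uncertainty principle:
ΔEΔt ≥ ℏ/2

The lifetime τ represents the time uncertainty Δt.
The natural linewidth (minimum energy uncertainty) is:

ΔE = ℏ/(2τ)
ΔE = (1.055e-34 J·s) / (2 × 1.719e-06 s)
ΔE = 3.067e-29 J = 191.452 peV

This natural linewidth limits the precision of spectroscopic measurements.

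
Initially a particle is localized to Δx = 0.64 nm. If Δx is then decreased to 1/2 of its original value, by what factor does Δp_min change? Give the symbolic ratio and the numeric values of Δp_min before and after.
Original Δp_min = 8.239 × 10^-26 kg·m/s; new Δp'_min = 1.648 × 10^-25 kg·m/s; ratio Δp'_min/Δp_min = 2.

From the uncertainty principle ΔxΔp ≥ ℏ/2, the minimum momentum uncertainty is Δp_min = ℏ/(2Δx).

Original (Δx = 0.64 nm = 6.400e-10 m):
Δp_min = (1.055e-34 J·s)/(2 × 6.400e-10 m) = 8.239e-26 kg·m/s

When Δx → (1/2)Δx:
Δp'_min = ℏ/(2 × (1/2)Δx) = 2 × ℏ/(2Δx) = 2 × Δp_min
Δp'_min = 2 × 8.239e-26 kg·m/s = 1.648e-25 kg·m/s

Since Δp_min ∝ 1/Δx, when Δx is decreased to 1/2 of its original value, Δp_min increases to 2 times its original value.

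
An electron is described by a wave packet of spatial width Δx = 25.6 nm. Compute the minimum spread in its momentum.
2.060 × 10^-27 kg·m/s

For a wave packet, the spatial width Δx and momentum spread Δp are related by the uncertainty principle:
ΔxΔp ≥ ℏ/2

The minimum momentum spread is:
Δp_min = ℏ/(2Δx)
Δp_min = (1.055e-34 J·s) / (2 × 2.560e-08 m)
Δp_min = 2.060e-27 kg·m/s

A wave packet cannot have both a well-defined position and well-defined momentum.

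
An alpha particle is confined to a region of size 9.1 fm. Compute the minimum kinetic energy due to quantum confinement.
15.769 keV

Using the uncertainty principle:

1. Position uncertainty: Δx ≈ 9.100e-15 m
2. Minimum momentum uncertainty: Δp = ℏ/(2Δx) = 5.794e-21 kg·m/s
3. Minimum kinetic energy:
   KE = (Δp)²/(2m) = (5.794e-21)²/(2 × 6.645e-27 kg)
   KE = 2.526e-15 J = 15.769 keV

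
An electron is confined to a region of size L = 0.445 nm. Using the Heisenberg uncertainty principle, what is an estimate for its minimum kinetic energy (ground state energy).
48.100 meV

Using the uncertainty principle to estimate ground state energy:

1. The position uncertainty is approximately the confinement size:
   Δx ≈ L = 4.450e-10 m

2. From ΔxΔp ≥ ℏ/2, the minimum momentum uncertainty is:
   Δp ≈ ℏ/(2L) = 1.185e-25 kg·m/s

3. The kinetic energy is approximately:
   KE ≈ (Δp)²/(2m) = (1.185e-25)²/(2 × 9.109e-31 kg)
   KE ≈ 7.706e-21 J = 48.100 meV

This is an order-of-magnitude estimate of the ground state energy.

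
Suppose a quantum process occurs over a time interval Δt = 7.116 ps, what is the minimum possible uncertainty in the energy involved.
46.249 μeV

Using the energy-time uncertainty principle:
ΔEΔt ≥ ℏ/2

The minimum uncertainty in energy is:
ΔE_min = ℏ/(2Δt)
ΔE_min = (1.055e-34 J·s) / (2 × 7.116e-12 s)
ΔE_min = 7.410e-24 J = 46.249 μeV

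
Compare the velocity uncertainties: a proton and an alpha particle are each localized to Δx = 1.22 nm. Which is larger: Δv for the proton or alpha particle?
The proton has the larger minimum velocity uncertainty, by a ratio of 4.0.

For both particles, Δp_min = ℏ/(2Δx) = 4.322e-26 kg·m/s (same for both).

The velocity uncertainty is Δv = Δp/m:
- proton: Δv = 4.322e-26 / 1.673e-27 = 2.584e+01 m/s = 25.840 m/s
- alpha particle: Δv = 4.322e-26 / 6.645e-27 = 6.504e+00 m/s = 6.504 m/s

Ratio: 2.584e+01 / 6.504e+00 = 4.0

The lighter particle has larger velocity uncertainty because Δv ∝ 1/m.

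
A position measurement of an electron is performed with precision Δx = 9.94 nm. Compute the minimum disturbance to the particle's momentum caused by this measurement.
5.305 × 10^-27 kg·m/s

The uncertainty principle implies that measuring position disturbs momentum:
ΔxΔp ≥ ℏ/2

When we measure position with precision Δx, we necessarily introduce a momentum uncertainty:
Δp ≥ ℏ/(2Δx)
Δp_min = (1.055e-34 J·s) / (2 × 9.940e-09 m)
Δp_min = 5.305e-27 kg·m/s

The more precisely we measure position, the greater the momentum disturbance.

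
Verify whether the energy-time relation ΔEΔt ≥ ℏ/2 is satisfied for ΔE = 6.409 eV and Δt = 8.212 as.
No, it violates the uncertainty relation.

Calculate the product ΔEΔt:
ΔE = 6.409 eV = 1.027e-18 J
ΔEΔt = (1.027e-18 J) × (8.212e-18 s)
ΔEΔt = 8.432e-36 J·s

Compare to the minimum allowed value ℏ/2:
ℏ/2 = 5.273e-35 J·s

Since ΔEΔt = 8.432e-36 J·s < 5.273e-35 J·s = ℏ/2,
this violates the uncertainty relation.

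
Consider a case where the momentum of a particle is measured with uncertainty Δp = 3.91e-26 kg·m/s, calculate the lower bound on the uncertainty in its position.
1.349 nm

Using the Heisenberg uncertainty principle:
ΔxΔp ≥ ℏ/2

The minimum uncertainty in position is:
Δx_min = ℏ/(2Δp)
Δx_min = (1.055e-34 J·s) / (2 × 3.910e-26 kg·m/s)
Δx_min = 1.349e-09 m = 1.349 nm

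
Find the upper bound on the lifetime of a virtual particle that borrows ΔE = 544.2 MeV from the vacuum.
6.048 × 10^-25 s

Using the energy-time uncertainty principle:
ΔEΔt ≥ ℏ/2

For a virtual particle borrowing energy ΔE, the maximum lifetime is:
Δt_max = ℏ/(2ΔE)

Converting energy:
ΔE = 544.2 MeV = 8.719e-11 J

Δt_max = (1.055e-34 J·s) / (2 × 8.719e-11 J)
Δt_max = 6.048e-25 s = 6.048 × 10^-25 s

Virtual particles with higher borrowed energy exist for shorter times.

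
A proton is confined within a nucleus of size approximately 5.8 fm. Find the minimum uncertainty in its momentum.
9.091 × 10^-21 kg·m/s

Using the Heisenberg uncertainty principle:
ΔxΔp ≥ ℏ/2

With Δx ≈ L = 5.800e-15 m (the confinement size):
Δp_min = ℏ/(2Δx)
Δp_min = (1.055e-34 J·s) / (2 × 5.800e-15 m)
Δp_min = 9.091e-21 kg·m/s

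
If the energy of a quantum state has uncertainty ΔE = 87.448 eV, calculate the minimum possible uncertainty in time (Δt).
3.763 as

Using the energy-time uncertainty principle:
ΔEΔt ≥ ℏ/2

The minimum uncertainty in time is:
Δt_min = ℏ/(2ΔE)
Δt_min = (1.055e-34 J·s) / (2 × 1.401e-17 J)
Δt_min = 3.763e-18 s = 3.763 as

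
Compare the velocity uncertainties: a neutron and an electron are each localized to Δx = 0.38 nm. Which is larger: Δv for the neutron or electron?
The electron has the larger minimum velocity uncertainty, by a ratio of 1838.7.

For both particles, Δp_min = ℏ/(2Δx) = 1.388e-25 kg·m/s (same for both).

The velocity uncertainty is Δv = Δp/m:
- neutron: Δv = 1.388e-25 / 1.675e-27 = 8.285e+01 m/s = 82.845 m/s
- electron: Δv = 1.388e-25 / 9.109e-31 = 1.523e+05 m/s = 152.326 km/s

Ratio: 1.523e+05 / 8.285e+01 = 1838.7

The lighter particle has larger velocity uncertainty because Δv ∝ 1/m.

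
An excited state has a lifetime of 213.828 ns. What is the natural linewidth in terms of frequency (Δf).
372.156 kHz

Using the energy-time uncertainty principle and E = hf:
ΔEΔt ≥ ℏ/2
hΔf·Δt ≥ ℏ/2

The minimum frequency uncertainty is:
Δf = ℏ/(2hτ) = 1/(4πτ)
Δf = 1/(4π × 2.138e-07 s)
Δf = 3.722e+05 Hz = 372.156 kHz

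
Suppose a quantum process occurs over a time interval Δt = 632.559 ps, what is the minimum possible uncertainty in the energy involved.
520.277 neV

Using the energy-time uncertainty principle:
ΔEΔt ≥ ℏ/2

The minimum uncertainty in energy is:
ΔE_min = ℏ/(2Δt)
ΔE_min = (1.055e-34 J·s) / (2 × 6.326e-10 s)
ΔE_min = 8.336e-26 J = 520.277 neV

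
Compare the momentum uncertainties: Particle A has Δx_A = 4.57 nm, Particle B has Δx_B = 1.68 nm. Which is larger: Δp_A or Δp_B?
Particle B has the larger minimum momentum uncertainty, by a factor of 2.72.

For each particle, the minimum momentum uncertainty is Δp_min = ℏ/(2Δx):

Particle A: Δp_A = ℏ/(2×4.570e-09 m) = 1.154e-26 kg·m/s
Particle B: Δp_B = ℏ/(2×1.680e-09 m) = 3.139e-26 kg·m/s

Ratio: Δp_B/Δp_A = 2.72

Since Δp_min ∝ 1/Δx, the particle with smaller position uncertainty (B) has larger momentum uncertainty.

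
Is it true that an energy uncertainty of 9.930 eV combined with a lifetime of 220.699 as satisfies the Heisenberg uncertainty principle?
Yes, it satisfies the uncertainty relation.

Calculate the product ΔEΔt:
ΔE = 9.930 eV = 1.591e-18 J
ΔEΔt = (1.591e-18 J) × (2.207e-16 s)
ΔEΔt = 3.511e-34 J·s

Compare to the minimum allowed value ℏ/2:
ℏ/2 = 5.273e-35 J·s

Since ΔEΔt = 3.511e-34 J·s ≥ 5.273e-35 J·s = ℏ/2,
this satisfies the uncertainty relation.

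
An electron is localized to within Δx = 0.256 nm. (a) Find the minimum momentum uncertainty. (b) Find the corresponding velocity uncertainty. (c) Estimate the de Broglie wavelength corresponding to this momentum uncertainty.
(a) Δp_min = 2.060 × 10^-25 kg·m/s
(b) Δv_min = 226.109 km/s
(c) λ_dB = 3.217 nm

Step-by-step:

(a) From the uncertainty principle:
Δp_min = ℏ/(2Δx) = (1.055e-34 J·s)/(2 × 2.560e-10 m) = 2.060e-25 kg·m/s

(b) The velocity uncertainty:
Δv = Δp/m = (2.060e-25 kg·m/s)/(9.109e-31 kg) = 2.261e+05 m/s = 226.109 km/s

(c) The de Broglie wavelength for this momentum:
λ = h/p = (6.626e-34 J·s)/(2.060e-25 kg·m/s) = 3.217e-09 m = 3.217 nm

Note: The de Broglie wavelength is comparable to the localization size, as expected from wave-particle duality.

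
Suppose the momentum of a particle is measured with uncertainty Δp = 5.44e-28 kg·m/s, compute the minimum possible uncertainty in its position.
96.928 nm

Using the Heisenberg uncertainty principle:
ΔxΔp ≥ ℏ/2

The minimum uncertainty in position is:
Δx_min = ℏ/(2Δp)
Δx_min = (1.055e-34 J·s) / (2 × 5.440e-28 kg·m/s)
Δx_min = 9.693e-08 m = 96.928 nm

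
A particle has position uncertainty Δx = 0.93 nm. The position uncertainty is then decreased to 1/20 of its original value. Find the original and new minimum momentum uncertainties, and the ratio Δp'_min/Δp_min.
Original Δp_min = 5.670 × 10^-26 kg·m/s; new Δp'_min = 1.134 × 10^-24 kg·m/s; ratio Δp'_min/Δp_min = 20.

From the uncertainty principle ΔxΔp ≥ ℏ/2, the minimum momentum uncertainty is Δp_min = ℏ/(2Δx).

Original (Δx = 0.93 nm = 9.300e-10 m):
Δp_min = (1.055e-34 J·s)/(2 × 9.300e-10 m) = 5.670e-26 kg·m/s

When Δx → (1/20)Δx:
Δp'_min = ℏ/(2 × (1/20)Δx) = 20 × ℏ/(2Δx) = 20 × Δp_min
Δp'_min = 20 × 5.670e-26 kg·m/s = 1.134e-24 kg·m/s

Since Δp_min ∝ 1/Δx, when Δx is decreased to 1/20 of its original value, Δp_min increases to 20 times its original value.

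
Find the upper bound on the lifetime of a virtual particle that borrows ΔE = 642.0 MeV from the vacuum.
5.126 × 10^-25 s

Using the energy-time uncertainty principle:
ΔEΔt ≥ ℏ/2

For a virtual particle borrowing energy ΔE, the maximum lifetime is:
Δt_max = ℏ/(2ΔE)

Converting energy:
ΔE = 642.0 MeV = 1.029e-10 J

Δt_max = (1.055e-34 J·s) / (2 × 1.029e-10 J)
Δt_max = 5.126e-25 s = 5.126 × 10^-25 s

Virtual particles with higher borrowed energy exist for shorter times.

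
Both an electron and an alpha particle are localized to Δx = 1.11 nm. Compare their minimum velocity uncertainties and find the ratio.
The electron has the larger minimum velocity uncertainty, by a ratio of 7294.3.

For both particles, Δp_min = ℏ/(2Δx) = 4.750e-26 kg·m/s (same for both).

The velocity uncertainty is Δv = Δp/m:
- electron: Δv = 4.750e-26 / 9.109e-31 = 5.215e+04 m/s = 52.148 km/s
- alpha particle: Δv = 4.750e-26 / 6.645e-27 = 7.149e+00 m/s = 7.149 m/s

Ratio: 5.215e+04 / 7.149e+00 = 7294.3

The lighter particle has larger velocity uncertainty because Δv ∝ 1/m.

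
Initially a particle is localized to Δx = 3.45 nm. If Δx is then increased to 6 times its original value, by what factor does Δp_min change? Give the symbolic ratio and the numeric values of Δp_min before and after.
Original Δp_min = 1.528 × 10^-26 kg·m/s; new Δp'_min = 2.547 × 10^-27 kg·m/s; ratio Δp'_min/Δp_min = 1/6.

From the uncertainty principle ΔxΔp ≥ ℏ/2, the minimum momentum uncertainty is Δp_min = ℏ/(2Δx).

Original (Δx = 3.45 nm = 3.450e-09 m):
Δp_min = (1.055e-34 J·s)/(2 × 3.450e-09 m) = 1.528e-26 kg·m/s

When Δx → 6Δx:
Δp'_min = ℏ/(2 × 6Δx) = (1/6) × ℏ/(2Δx) = (1/6) × Δp_min
Δp'_min = 1/6 × 1.528e-26 kg·m/s = 2.547e-27 kg·m/s

Since Δp_min ∝ 1/Δx, when Δx is increased to 6 times its original value, Δp_min decreases to 1/6 of its original value.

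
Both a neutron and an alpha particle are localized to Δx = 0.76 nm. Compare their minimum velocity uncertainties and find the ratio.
The neutron has the larger minimum velocity uncertainty, by a ratio of 4.0.

For both particles, Δp_min = ℏ/(2Δx) = 6.938e-26 kg·m/s (same for both).

The velocity uncertainty is Δv = Δp/m:
- neutron: Δv = 6.938e-26 / 1.675e-27 = 4.142e+01 m/s = 41.423 m/s
- alpha particle: Δv = 6.938e-26 / 6.645e-27 = 1.044e+01 m/s = 10.441 m/s

Ratio: 4.142e+01 / 1.044e+01 = 4.0

The lighter particle has larger velocity uncertainty because Δv ∝ 1/m.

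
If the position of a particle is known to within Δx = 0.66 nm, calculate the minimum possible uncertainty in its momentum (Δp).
7.989 × 10^-26 kg·m/s

Using the Heisenberg uncertainty principle:
ΔxΔp ≥ ℏ/2

The minimum uncertainty in momentum is:
Δp_min = ℏ/(2Δx)
Δp_min = (1.055e-34 J·s) / (2 × 6.600e-10 m)
Δp_min = 7.989e-26 kg·m/s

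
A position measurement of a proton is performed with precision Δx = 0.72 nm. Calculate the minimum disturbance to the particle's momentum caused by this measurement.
7.323 × 10^-26 kg·m/s

The uncertainty principle implies that measuring position disturbs momentum:
ΔxΔp ≥ ℏ/2

When we measure position with precision Δx, we necessarily introduce a momentum uncertainty:
Δp ≥ ℏ/(2Δx)
Δp_min = (1.055e-34 J·s) / (2 × 7.200e-10 m)
Δp_min = 7.323e-26 kg·m/s

The more precisely we measure position, the greater the momentum disturbance.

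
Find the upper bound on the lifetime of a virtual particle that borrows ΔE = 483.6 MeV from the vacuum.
6.805 × 10^-25 s

Using the energy-time uncertainty principle:
ΔEΔt ≥ ℏ/2

For a virtual particle borrowing energy ΔE, the maximum lifetime is:
Δt_max = ℏ/(2ΔE)

Converting energy:
ΔE = 483.6 MeV = 7.748e-11 J

Δt_max = (1.055e-34 J·s) / (2 × 7.748e-11 J)
Δt_max = 6.805e-25 s = 6.805 × 10^-25 s

Virtual particles with higher borrowed energy exist for shorter times.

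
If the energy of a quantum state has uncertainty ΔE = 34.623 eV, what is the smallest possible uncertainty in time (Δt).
9.505 as

Using the energy-time uncertainty principle:
ΔEΔt ≥ ℏ/2

The minimum uncertainty in time is:
Δt_min = ℏ/(2ΔE)
Δt_min = (1.055e-34 J·s) / (2 × 5.547e-18 J)
Δt_min = 9.505e-18 s = 9.505 as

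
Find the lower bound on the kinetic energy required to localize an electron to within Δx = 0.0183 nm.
28.442 eV

Localizing a particle requires giving it sufficient momentum uncertainty:

1. From uncertainty principle: Δp ≥ ℏ/(2Δx)
   Δp_min = (1.055e-34 J·s) / (2 × 1.830e-11 m)
   Δp_min = 2.881e-24 kg·m/s

2. This momentum uncertainty corresponds to kinetic energy:
   KE ≈ (Δp)²/(2m) = (2.881e-24)²/(2 × 9.109e-31 kg)
   KE = 4.557e-18 J = 28.442 eV

Tighter localization requires more energy.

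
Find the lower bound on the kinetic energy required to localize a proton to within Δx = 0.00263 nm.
749.968 meV

Localizing a particle requires giving it sufficient momentum uncertainty:

1. From uncertainty principle: Δp ≥ ℏ/(2Δx)
   Δp_min = (1.055e-34 J·s) / (2 × 2.630e-12 m)
   Δp_min = 2.005e-23 kg·m/s

2. This momentum uncertainty corresponds to kinetic energy:
   KE ≈ (Δp)²/(2m) = (2.005e-23)²/(2 × 1.673e-27 kg)
   KE = 1.202e-19 J = 749.968 meV

Tighter localization requires more energy.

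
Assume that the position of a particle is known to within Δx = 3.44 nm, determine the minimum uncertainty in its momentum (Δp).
1.533 × 10^-26 kg·m/s

Using the Heisenberg uncertainty principle:
ΔxΔp ≥ ℏ/2

The minimum uncertainty in momentum is:
Δp_min = ℏ/(2Δx)
Δp_min = (1.055e-34 J·s) / (2 × 3.440e-09 m)
Δp_min = 1.533e-26 kg·m/s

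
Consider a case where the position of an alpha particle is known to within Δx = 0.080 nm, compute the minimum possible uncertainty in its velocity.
99.194 m/s

Using the Heisenberg uncertainty principle and Δp = mΔv:
ΔxΔp ≥ ℏ/2
Δx(mΔv) ≥ ℏ/2

The minimum uncertainty in velocity is:
Δv_min = ℏ/(2mΔx)
Δv_min = (1.055e-34 J·s) / (2 × 6.645e-27 kg × 8.000e-11 m)
Δv_min = 9.919e+01 m/s = 99.194 m/s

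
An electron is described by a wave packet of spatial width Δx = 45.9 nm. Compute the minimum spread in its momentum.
1.149 × 10^-27 kg·m/s

For a wave packet, the spatial width Δx and momentum spread Δp are related by the uncertainty principle:
ΔxΔp ≥ ℏ/2

The minimum momentum spread is:
Δp_min = ℏ/(2Δx)
Δp_min = (1.055e-34 J·s) / (2 × 4.590e-08 m)
Δp_min = 1.149e-27 kg·m/s

A wave packet cannot have both a well-defined position and well-defined momentum.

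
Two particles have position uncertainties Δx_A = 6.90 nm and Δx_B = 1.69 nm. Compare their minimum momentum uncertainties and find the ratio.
Particle B has the larger minimum momentum uncertainty, by a factor of 4.08.

For each particle, the minimum momentum uncertainty is Δp_min = ℏ/(2Δx):

Particle A: Δp_A = ℏ/(2×6.900e-09 m) = 7.642e-27 kg·m/s
Particle B: Δp_B = ℏ/(2×1.690e-09 m) = 3.120e-26 kg·m/s

Ratio: Δp_B/Δp_A = 4.08

Since Δp_min ∝ 1/Δx, the particle with smaller position uncertainty (B) has larger momentum uncertainty.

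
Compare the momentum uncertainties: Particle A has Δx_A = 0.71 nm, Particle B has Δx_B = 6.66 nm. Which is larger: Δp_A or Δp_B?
Particle A has the larger minimum momentum uncertainty, by a factor of 9.38.

For each particle, the minimum momentum uncertainty is Δp_min = ℏ/(2Δx):

Particle A: Δp_A = ℏ/(2×7.100e-10 m) = 7.427e-26 kg·m/s
Particle B: Δp_B = ℏ/(2×6.660e-09 m) = 7.917e-27 kg·m/s

Ratio: Δp_A/Δp_B = 9.38

Since Δp_min ∝ 1/Δx, the particle with smaller position uncertainty (A) has larger momentum uncertainty.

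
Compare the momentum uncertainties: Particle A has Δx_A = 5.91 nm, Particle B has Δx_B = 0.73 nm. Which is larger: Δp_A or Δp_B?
Particle B has the larger minimum momentum uncertainty, by a factor of 8.10.

For each particle, the minimum momentum uncertainty is Δp_min = ℏ/(2Δx):

Particle A: Δp_A = ℏ/(2×5.910e-09 m) = 8.922e-27 kg·m/s
Particle B: Δp_B = ℏ/(2×7.300e-10 m) = 7.223e-26 kg·m/s

Ratio: Δp_B/Δp_A = 8.10

Since Δp_min ∝ 1/Δx, the particle with smaller position uncertainty (B) has larger momentum uncertainty.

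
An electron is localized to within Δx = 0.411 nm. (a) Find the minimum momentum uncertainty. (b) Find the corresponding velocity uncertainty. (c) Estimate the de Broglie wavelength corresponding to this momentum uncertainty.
(a) Δp_min = 1.283 × 10^-25 kg·m/s
(b) Δv_min = 140.837 km/s
(c) λ_dB = 5.165 nm

Step-by-step:

(a) From the uncertainty principle:
Δp_min = ℏ/(2Δx) = (1.055e-34 J·s)/(2 × 4.110e-10 m) = 1.283e-25 kg·m/s

(b) The velocity uncertainty:
Δv = Δp/m = (1.283e-25 kg·m/s)/(9.109e-31 kg) = 1.408e+05 m/s = 140.837 km/s

(c) The de Broglie wavelength for this momentum:
λ = h/p = (6.626e-34 J·s)/(1.283e-25 kg·m/s) = 5.165e-09 m = 5.165 nm

Note: The de Broglie wavelength is comparable to the localization size, as expected from wave-particle duality.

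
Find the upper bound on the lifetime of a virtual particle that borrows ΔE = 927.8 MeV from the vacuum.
3.547 × 10^-25 s

Using the energy-time uncertainty principle:
ΔEΔt ≥ ℏ/2

For a virtual particle borrowing energy ΔE, the maximum lifetime is:
Δt_max = ℏ/(2ΔE)

Converting energy:
ΔE = 927.8 MeV = 1.486e-10 J

Δt_max = (1.055e-34 J·s) / (2 × 1.486e-10 J)
Δt_max = 3.547e-25 s = 3.547 × 10^-25 s

Virtual particles with higher borrowed energy exist for shorter times.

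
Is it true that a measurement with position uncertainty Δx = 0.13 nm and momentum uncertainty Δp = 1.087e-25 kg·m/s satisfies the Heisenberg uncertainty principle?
No, it violates the uncertainty principle (impossible measurement).

Calculate the product ΔxΔp:
ΔxΔp = (1.300e-10 m) × (1.087e-25 kg·m/s)
ΔxΔp = 1.413e-35 J·s

Compare to the minimum allowed value ℏ/2:
ℏ/2 = 5.273e-35 J·s

Since ΔxΔp = 1.413e-35 J·s < 5.273e-35 J·s = ℏ/2,
the measurement violates the uncertainty principle.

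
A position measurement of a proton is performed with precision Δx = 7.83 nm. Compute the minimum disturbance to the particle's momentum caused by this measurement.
6.734 × 10^-27 kg·m/s

The uncertainty principle implies that measuring position disturbs momentum:
ΔxΔp ≥ ℏ/2

When we measure position with precision Δx, we necessarily introduce a momentum uncertainty:
Δp ≥ ℏ/(2Δx)
Δp_min = (1.055e-34 J·s) / (2 × 7.830e-09 m)
Δp_min = 6.734e-27 kg·m/s

The more precisely we measure position, the greater the momentum disturbance.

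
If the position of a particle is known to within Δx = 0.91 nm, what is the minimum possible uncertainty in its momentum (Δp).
5.794 × 10^-26 kg·m/s

Using the Heisenberg uncertainty principle:
ΔxΔp ≥ ℏ/2

The minimum uncertainty in momentum is:
Δp_min = ℏ/(2Δx)
Δp_min = (1.055e-34 J·s) / (2 × 9.100e-10 m)
Δp_min = 5.794e-26 kg·m/s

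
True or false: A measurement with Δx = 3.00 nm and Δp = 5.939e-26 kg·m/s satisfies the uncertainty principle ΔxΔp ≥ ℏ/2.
Yes, it satisfies the uncertainty principle.

Calculate the product ΔxΔp:
ΔxΔp = (3.000e-09 m) × (5.939e-26 kg·m/s)
ΔxΔp = 1.782e-34 J·s

Compare to the minimum allowed value ℏ/2:
ℏ/2 = 5.273e-35 J·s

Since ΔxΔp = 1.782e-34 J·s ≥ 5.273e-35 J·s = ℏ/2,
the measurement satisfies the uncertainty principle.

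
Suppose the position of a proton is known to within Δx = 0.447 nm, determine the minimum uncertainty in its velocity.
70.525 m/s

Using the Heisenberg uncertainty principle and Δp = mΔv:
ΔxΔp ≥ ℏ/2
Δx(mΔv) ≥ ℏ/2

The minimum uncertainty in velocity is:
Δv_min = ℏ/(2mΔx)
Δv_min = (1.055e-34 J·s) / (2 × 1.673e-27 kg × 4.470e-10 m)
Δv_min = 7.052e+01 m/s = 70.525 m/s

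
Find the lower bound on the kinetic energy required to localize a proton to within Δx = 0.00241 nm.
893.141 meV

Localizing a particle requires giving it sufficient momentum uncertainty:

1. From uncertainty principle: Δp ≥ ℏ/(2Δx)
   Δp_min = (1.055e-34 J·s) / (2 × 2.410e-12 m)
   Δp_min = 2.188e-23 kg·m/s

2. This momentum uncertainty corresponds to kinetic energy:
   KE ≈ (Δp)²/(2m) = (2.188e-23)²/(2 × 1.673e-27 kg)
   KE = 1.431e-19 J = 893.141 meV

Tighter localization requires more energy.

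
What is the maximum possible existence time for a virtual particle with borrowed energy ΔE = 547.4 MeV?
6.012 × 10^-25 s

Using the energy-time uncertainty principle:
ΔEΔt ≥ ℏ/2

For a virtual particle borrowing energy ΔE, the maximum lifetime is:
Δt_max = ℏ/(2ΔE)

Converting energy:
ΔE = 547.4 MeV = 8.770e-11 J

Δt_max = (1.055e-34 J·s) / (2 × 8.770e-11 J)
Δt_max = 6.012e-25 s = 6.012 × 10^-25 s

Virtual particles with higher borrowed energy exist for shorter times.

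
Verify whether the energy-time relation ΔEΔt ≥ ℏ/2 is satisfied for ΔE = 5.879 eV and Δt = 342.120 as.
Yes, it satisfies the uncertainty relation.

Calculate the product ΔEΔt:
ΔE = 5.879 eV = 9.419e-19 J
ΔEΔt = (9.419e-19 J) × (3.421e-16 s)
ΔEΔt = 3.222e-34 J·s

Compare to the minimum allowed value ℏ/2:
ℏ/2 = 5.273e-35 J·s

Since ΔEΔt = 3.222e-34 J·s ≥ 5.273e-35 J·s = ℏ/2,
this satisfies the uncertainty relation.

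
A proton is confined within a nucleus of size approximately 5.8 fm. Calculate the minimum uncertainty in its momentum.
9.091 × 10^-21 kg·m/s

Using the Heisenberg uncertainty principle:
ΔxΔp ≥ ℏ/2

With Δx ≈ L = 5.800e-15 m (the confinement size):
Δp_min = ℏ/(2Δx)
Δp_min = (1.055e-34 J·s) / (2 × 5.800e-15 m)
Δp_min = 9.091e-21 kg·m/s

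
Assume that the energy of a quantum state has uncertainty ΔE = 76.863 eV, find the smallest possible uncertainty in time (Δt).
4.282 as

Using the energy-time uncertainty principle:
ΔEΔt ≥ ℏ/2

The minimum uncertainty in time is:
Δt_min = ℏ/(2ΔE)
Δt_min = (1.055e-34 J·s) / (2 × 1.231e-17 J)
Δt_min = 4.282e-18 s = 4.282 as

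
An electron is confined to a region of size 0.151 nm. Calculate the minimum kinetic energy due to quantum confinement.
417.743 meV

Using the uncertainty principle:

1. Position uncertainty: Δx ≈ 1.510e-10 m
2. Minimum momentum uncertainty: Δp = ℏ/(2Δx) = 3.492e-25 kg·m/s
3. Minimum kinetic energy:
   KE = (Δp)²/(2m) = (3.492e-25)²/(2 × 9.109e-31 kg)
   KE = 6.693e-20 J = 417.743 meV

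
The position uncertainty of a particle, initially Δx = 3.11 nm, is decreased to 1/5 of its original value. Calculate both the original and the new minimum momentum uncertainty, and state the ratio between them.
Original Δp_min = 1.695 × 10^-26 kg·m/s; new Δp'_min = 8.477 × 10^-26 kg·m/s; ratio Δp'_min/Δp_min = 5.

From the uncertainty principle ΔxΔp ≥ ℏ/2, the minimum momentum uncertainty is Δp_min = ℏ/(2Δx).

Original (Δx = 3.11 nm = 3.110e-09 m):
Δp_min = (1.055e-34 J·s)/(2 × 3.110e-09 m) = 1.695e-26 kg·m/s

When Δx → (1/5)Δx:
Δp'_min = ℏ/(2 × (1/5)Δx) = 5 × ℏ/(2Δx) = 5 × Δp_min
Δp'_min = 5 × 1.695e-26 kg·m/s = 8.477e-26 kg·m/s

Since Δp_min ∝ 1/Δx, when Δx is decreased to 1/5 of its original value, Δp_min increases to 5 times its original value.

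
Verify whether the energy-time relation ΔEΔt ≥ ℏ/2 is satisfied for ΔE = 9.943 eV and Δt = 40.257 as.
Yes, it satisfies the uncertainty relation.

Calculate the product ΔEΔt:
ΔE = 9.943 eV = 1.593e-18 J
ΔEΔt = (1.593e-18 J) × (4.026e-17 s)
ΔEΔt = 6.413e-35 J·s

Compare to the minimum allowed value ℏ/2:
ℏ/2 = 5.273e-35 J·s

Since ΔEΔt = 6.413e-35 J·s ≥ 5.273e-35 J·s = ℏ/2,
this satisfies the uncertainty relation.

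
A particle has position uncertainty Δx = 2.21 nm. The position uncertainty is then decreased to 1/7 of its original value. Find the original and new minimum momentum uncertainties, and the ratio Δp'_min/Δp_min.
Original Δp_min = 2.386 × 10^-26 kg·m/s; new Δp'_min = 1.670 × 10^-25 kg·m/s; ratio Δp'_min/Δp_min = 7.

From the uncertainty principle ΔxΔp ≥ ℏ/2, the minimum momentum uncertainty is Δp_min = ℏ/(2Δx).

Original (Δx = 2.21 nm = 2.210e-09 m):
Δp_min = (1.055e-34 J·s)/(2 × 2.210e-09 m) = 2.386e-26 kg·m/s

When Δx → (1/7)Δx:
Δp'_min = ℏ/(2 × (1/7)Δx) = 7 × ℏ/(2Δx) = 7 × Δp_min
Δp'_min = 7 × 2.386e-26 kg·m/s = 1.670e-25 kg·m/s

Since Δp_min ∝ 1/Δx, when Δx is decreased to 1/7 of its original value, Δp_min increases to 7 times its original value.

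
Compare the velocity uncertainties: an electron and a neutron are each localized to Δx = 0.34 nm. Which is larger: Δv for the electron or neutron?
The electron has the larger minimum velocity uncertainty, by a ratio of 1838.7.

For both particles, Δp_min = ℏ/(2Δx) = 1.551e-25 kg·m/s (same for both).

The velocity uncertainty is Δv = Δp/m:
- electron: Δv = 1.551e-25 / 9.109e-31 = 1.702e+05 m/s = 170.247 km/s
- neutron: Δv = 1.551e-25 / 1.675e-27 = 9.259e+01 m/s = 92.592 m/s

Ratio: 1.702e+05 / 9.259e+01 = 1838.7

The lighter particle has larger velocity uncertainty because Δv ∝ 1/m.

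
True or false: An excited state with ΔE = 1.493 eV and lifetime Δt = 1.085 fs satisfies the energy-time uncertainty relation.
Yes, it satisfies the uncertainty relation.

Calculate the product ΔEΔt:
ΔE = 1.493 eV = 2.392e-19 J
ΔEΔt = (2.392e-19 J) × (1.085e-15 s)
ΔEΔt = 2.595e-34 J·s

Compare to the minimum allowed value ℏ/2:
ℏ/2 = 5.273e-35 J·s

Since ΔEΔt = 2.595e-34 J·s ≥ 5.273e-35 J·s = ℏ/2,
this satisfies the uncertainty relation.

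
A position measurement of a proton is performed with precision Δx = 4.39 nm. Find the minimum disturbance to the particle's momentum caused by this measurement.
1.201 × 10^-26 kg·m/s

The uncertainty principle implies that measuring position disturbs momentum:
ΔxΔp ≥ ℏ/2

When we measure position with precision Δx, we necessarily introduce a momentum uncertainty:
Δp ≥ ℏ/(2Δx)
Δp_min = (1.055e-34 J·s) / (2 × 4.390e-09 m)
Δp_min = 1.201e-26 kg·m/s

The more precisely we measure position, the greater the momentum disturbance.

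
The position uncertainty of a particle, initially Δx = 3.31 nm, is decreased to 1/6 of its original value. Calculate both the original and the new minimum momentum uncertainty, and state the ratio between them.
Original Δp_min = 1.593 × 10^-26 kg·m/s; new Δp'_min = 9.558 × 10^-26 kg·m/s; ratio Δp'_min/Δp_min = 6.

From the uncertainty principle ΔxΔp ≥ ℏ/2, the minimum momentum uncertainty is Δp_min = ℏ/(2Δx).

Original (Δx = 3.31 nm = 3.310e-09 m):
Δp_min = (1.055e-34 J·s)/(2 × 3.310e-09 m) = 1.593e-26 kg·m/s

When Δx → (1/6)Δx:
Δp'_min = ℏ/(2 × (1/6)Δx) = 6 × ℏ/(2Δx) = 6 × Δp_min
Δp'_min = 6 × 1.593e-26 kg·m/s = 9.558e-26 kg·m/s

Since Δp_min ∝ 1/Δx, when Δx is decreased to 1/6 of its original value, Δp_min increases to 6 times its original value.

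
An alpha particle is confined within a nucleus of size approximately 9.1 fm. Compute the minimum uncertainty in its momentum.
5.794 × 10^-21 kg·m/s

Using the Heisenberg uncertainty principle:
ΔxΔp ≥ ℏ/2

With Δx ≈ L = 9.100e-15 m (the confinement size):
Δp_min = ℏ/(2Δx)
Δp_min = (1.055e-34 J·s) / (2 × 9.100e-15 m)
Δp_min = 5.794e-21 kg·m/s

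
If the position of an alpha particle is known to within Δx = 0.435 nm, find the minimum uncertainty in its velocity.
18.242 m/s

Using the Heisenberg uncertainty principle and Δp = mΔv:
ΔxΔp ≥ ℏ/2
Δx(mΔv) ≥ ℏ/2

The minimum uncertainty in velocity is:
Δv_min = ℏ/(2mΔx)
Δv_min = (1.055e-34 J·s) / (2 × 6.645e-27 kg × 4.350e-10 m)
Δv_min = 1.824e+01 m/s = 18.242 m/s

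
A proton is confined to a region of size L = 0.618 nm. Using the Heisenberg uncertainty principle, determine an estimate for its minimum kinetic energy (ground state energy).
13.582 μeV

Using the uncertainty principle to estimate ground state energy:

1. The position uncertainty is approximately the confinement size:
   Δx ≈ L = 6.180e-10 m

2. From ΔxΔp ≥ ℏ/2, the minimum momentum uncertainty is:
   Δp ≈ ℏ/(2L) = 8.532e-26 kg·m/s

3. The kinetic energy is approximately:
   KE ≈ (Δp)²/(2m) = (8.532e-26)²/(2 × 1.673e-27 kg)
   KE ≈ 2.176e-24 J = 13.582 μeV

This is an order-of-magnitude estimate of the ground state energy.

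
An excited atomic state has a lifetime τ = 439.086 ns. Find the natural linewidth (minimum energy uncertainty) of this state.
749.525 peV

Using the energy-time uncertainty principle:
ΔEΔt ≥ ℏ/2

The lifetime τ represents the time uncertainty Δt.
The natural linewidth (minimum energy uncertainty) is:

ΔE = ℏ/(2τ)
ΔE = (1.055e-34 J·s) / (2 × 4.391e-07 s)
ΔE = 1.201e-28 J = 749.525 peV

This natural linewidth limits the precision of spectroscopic measurements.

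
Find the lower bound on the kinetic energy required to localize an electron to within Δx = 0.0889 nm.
1.205 eV

Localizing a particle requires giving it sufficient momentum uncertainty:

1. From uncertainty principle: Δp ≥ ℏ/(2Δx)
   Δp_min = (1.055e-34 J·s) / (2 × 8.890e-11 m)
   Δp_min = 5.931e-25 kg·m/s

2. This momentum uncertainty corresponds to kinetic energy:
   KE ≈ (Δp)²/(2m) = (5.931e-25)²/(2 × 9.109e-31 kg)
   KE = 1.931e-19 J = 1.205 eV

Tighter localization requires more energy.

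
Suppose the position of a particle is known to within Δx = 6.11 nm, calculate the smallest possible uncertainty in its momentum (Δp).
8.630 × 10^-27 kg·m/s

Using the Heisenberg uncertainty principle:
ΔxΔp ≥ ℏ/2

The minimum uncertainty in momentum is:
Δp_min = ℏ/(2Δx)
Δp_min = (1.055e-34 J·s) / (2 × 6.110e-09 m)
Δp_min = 8.630e-27 kg·m/s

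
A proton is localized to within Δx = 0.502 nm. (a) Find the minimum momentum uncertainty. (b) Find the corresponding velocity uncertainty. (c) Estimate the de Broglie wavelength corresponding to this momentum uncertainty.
(a) Δp_min = 1.050 × 10^-25 kg·m/s
(b) Δv_min = 62.798 m/s
(c) λ_dB = 6.308 nm

Step-by-step:

(a) From the uncertainty principle:
Δp_min = ℏ/(2Δx) = (1.055e-34 J·s)/(2 × 5.020e-10 m) = 1.050e-25 kg·m/s

(b) The velocity uncertainty:
Δv = Δp/m = (1.050e-25 kg·m/s)/(1.673e-27 kg) = 6.280e+01 m/s = 62.798 m/s

(c) The de Broglie wavelength for this momentum:
λ = h/p = (6.626e-34 J·s)/(1.050e-25 kg·m/s) = 6.308e-09 m = 6.308 nm

Note: The de Broglie wavelength is comparable to the localization size, as expected from wave-particle duality.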